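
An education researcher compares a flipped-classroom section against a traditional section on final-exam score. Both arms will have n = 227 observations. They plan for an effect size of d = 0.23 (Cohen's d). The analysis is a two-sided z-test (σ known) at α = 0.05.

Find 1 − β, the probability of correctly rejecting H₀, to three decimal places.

Power ≈ 0.688

Noncentrality parameter: δ = d·√(n/2) = 0.23 × √(227/2) = 2.4503
Two-sided α = 0.05 → critical value z_{0.025} = 1.960.
Power = Φ(δ − 1.960) + Φ(−δ − 1.960) = Φ(0.490) + Φ(-4.410) = 0.6881 + 0.0000 = 0.6881.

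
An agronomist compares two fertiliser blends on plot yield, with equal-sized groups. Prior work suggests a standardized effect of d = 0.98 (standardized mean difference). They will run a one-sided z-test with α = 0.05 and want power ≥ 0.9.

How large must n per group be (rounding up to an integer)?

Set Φ(δ − 1.645) = 0.9; then δ − 1.645 = Φ⁻¹(0.9) = 1.282, giving δ = 2.926.
δ = d·√(n/2) ⇒ n = 2(δ/d)² = 2 × (2.926 / 0.98)² = 17.83.
Rounding up, n = 18 per group.

n = 18 per group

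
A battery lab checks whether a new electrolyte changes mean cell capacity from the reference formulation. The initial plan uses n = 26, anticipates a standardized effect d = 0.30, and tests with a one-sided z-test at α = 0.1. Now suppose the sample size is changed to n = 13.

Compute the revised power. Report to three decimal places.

With n = 13: δ = d·√n = 0.30 × √13 = 1.0817. Critical value z_{0.1} = 1.282.
Revised power = Φ(δ − 1.282) = Φ(-0.200) = 0.4208.

Power ≈ 0.421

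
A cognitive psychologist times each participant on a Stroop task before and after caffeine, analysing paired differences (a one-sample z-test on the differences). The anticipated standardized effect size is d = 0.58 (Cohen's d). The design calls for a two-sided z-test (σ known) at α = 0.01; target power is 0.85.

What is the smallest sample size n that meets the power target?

n = 39

For power 0.85 need Φ(δ − z_{0.005}) = 0.85, so δ = z_{0.005} + z_{0.15} = 2.576 + 1.036 = 3.612.
(Ignoring the negligible lower-tail rejection probability gives the usual closed-form inversion.)
δ = d·√n ⇒ n = (δ/d)² = (3.612 / 0.58)² = 38.79.
Rounding up, n = 39.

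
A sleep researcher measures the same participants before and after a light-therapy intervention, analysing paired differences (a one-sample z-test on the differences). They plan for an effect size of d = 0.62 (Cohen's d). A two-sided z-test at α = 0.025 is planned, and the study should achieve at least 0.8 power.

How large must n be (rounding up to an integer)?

Set Φ(δ − 2.241) = 0.8; then δ − 2.241 = Φ⁻¹(0.8) = 0.842, giving δ = 3.083.
(For δ > 0 the lower-tail rejection region contributes negligibly to power, so the one-term inversion is standard.)
δ = d·√n ⇒ n = (δ/d)² = (3.083 / 0.62)² = 24.73.
Rounding up, n = 25.

n = 25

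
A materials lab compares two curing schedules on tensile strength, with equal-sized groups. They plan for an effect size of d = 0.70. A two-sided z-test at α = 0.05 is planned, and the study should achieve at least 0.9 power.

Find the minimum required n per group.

n = 43 per group

Set Φ(δ − 1.960) = 0.9; then δ − 1.960 = Φ⁻¹(0.9) = 1.282, giving δ = 3.242.
(The Φ(−δ − z_{α/2}) term is vanishingly small for δ > 0 and is dropped in the standard sample-size formula.)
δ = d·√(n/2) ⇒ n = 2(δ/d)² = 2 × (3.242 / 0.70)² = 42.89.
Rounding up, n = 43 per group.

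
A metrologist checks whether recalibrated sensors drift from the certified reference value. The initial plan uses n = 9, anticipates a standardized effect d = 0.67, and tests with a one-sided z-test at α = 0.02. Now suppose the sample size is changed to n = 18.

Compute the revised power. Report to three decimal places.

With n = 18: δ = d·√n = 0.67 × √18 = 2.8426. Critical value z_{0.02} = 2.054.
Revised power = P(Z > 2.054 − δ) = Φ(0.789) = 0.7849.

Power ≈ 0.785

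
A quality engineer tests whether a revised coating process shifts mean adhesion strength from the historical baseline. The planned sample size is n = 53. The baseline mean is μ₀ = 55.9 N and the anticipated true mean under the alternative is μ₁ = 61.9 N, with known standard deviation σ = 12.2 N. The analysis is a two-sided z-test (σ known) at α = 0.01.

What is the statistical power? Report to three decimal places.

Power ≈ 0.842

Standardized effect: d = |μ₁ − μ₀| / σ = |61.9 − 55.9| / 12.2 = 0.4918
Noncentrality parameter: δ = d·√n = 0.4918 × √53 = 3.5804
Two-sided α = 0.01 → critical value z_{0.005} = 2.576.
Power = Φ(δ − 2.576) + Φ(−δ − 2.576) = Φ(1.005) + Φ(-6.156) = 0.8424 + 0.0000 = 0.8424.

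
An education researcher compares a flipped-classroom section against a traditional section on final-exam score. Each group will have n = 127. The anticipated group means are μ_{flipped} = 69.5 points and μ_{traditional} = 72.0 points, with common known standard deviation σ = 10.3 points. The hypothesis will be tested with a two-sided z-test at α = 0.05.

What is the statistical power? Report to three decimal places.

Standardized effect: d = |μ_{flipped} − μ_{traditional}| / σ = |69.5 − 72.0| / 10.3 = 0.2427
Noncentrality parameter: δ = d·√(n/2) = 0.2427 × √(127/2) = 1.9341
Critical value for a two-sided test at α = 0.05: z_{α/2} = 1.960.
Power = Φ(δ − 1.960) + Φ(−δ − 1.960) = Φ(-0.026) + Φ(-3.894) = 0.4897 + 0.0000 = 0.4898.

Power ≈ 0.490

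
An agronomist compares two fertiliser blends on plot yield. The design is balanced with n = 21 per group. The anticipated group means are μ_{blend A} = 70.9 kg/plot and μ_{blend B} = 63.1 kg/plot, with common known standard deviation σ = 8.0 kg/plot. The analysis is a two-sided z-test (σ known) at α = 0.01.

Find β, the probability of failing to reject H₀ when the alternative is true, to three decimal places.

β ≈ 0.280

Standardized effect: d = |μ_{blend A} − μ_{blend B}| / σ = |70.9 − 63.1| / 8.0 = 0.9750
Noncentrality parameter: δ = d·√(n/2) = 0.9750 × √(21/2) = 3.1594
Two-sided α = 0.01 → critical value z_{0.005} = 2.576.
Power = Φ(δ − 2.576) + Φ(−δ − 2.576) = Φ(0.584) + Φ(-5.735) = 0.7202 + 0.0000 = 0.7202.
Type II error: β = 1 − power = 1 − 0.7202 = 0.2798.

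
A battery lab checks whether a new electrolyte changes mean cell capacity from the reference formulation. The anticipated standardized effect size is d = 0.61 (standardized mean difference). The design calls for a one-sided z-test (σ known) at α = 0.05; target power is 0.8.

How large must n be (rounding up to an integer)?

n = 17

For power 0.8 need Φ(δ − z_{0.05}) = 0.8, so δ = z_{0.05} + z_{0.20} = 1.645 + 0.842 = 2.486.
δ = d·√n ⇒ n = (δ/d)² = (2.486 / 0.61)² = 16.62.
Round up to the next whole unit.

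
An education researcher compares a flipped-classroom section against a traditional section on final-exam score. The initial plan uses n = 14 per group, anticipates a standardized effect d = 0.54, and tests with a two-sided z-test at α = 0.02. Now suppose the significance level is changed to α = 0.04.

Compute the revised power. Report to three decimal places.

Power ≈ 0.266

δ = d·√(n/2) = 0.54 × √(14/2) = 1.4287 (unchanged). New critical value: z_{0.02} = 2.054.
Revised power = Φ(δ − 2.054) + Φ(−δ − 2.054) = Φ(-0.625) + Φ(-3.482) = 0.2660 + 0.0002 = 0.2662.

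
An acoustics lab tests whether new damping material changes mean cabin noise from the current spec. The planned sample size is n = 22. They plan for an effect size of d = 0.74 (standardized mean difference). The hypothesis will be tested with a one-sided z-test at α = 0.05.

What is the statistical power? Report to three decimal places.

Power ≈ 0.966

Noncentrality parameter: δ = d·√n = 0.74 × √22 = 3.4709
Critical value for a one-sided test at α = 0.05: z_α = 1.645.
Power = Φ(δ − 1.645) = Φ(1.826) = 0.9661.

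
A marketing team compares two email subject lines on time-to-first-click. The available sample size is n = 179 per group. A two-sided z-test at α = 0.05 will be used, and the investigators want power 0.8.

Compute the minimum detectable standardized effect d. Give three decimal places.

Need Φ(δ − 1.960) = 0.8, so δ = 1.960 + 0.842 = 2.802.
(The second rejection-region term Φ(−δ − z_{α/2}) is negligible and dropped.)
δ = d·√(n/2) ⇒ d = δ/√(n/2) = 2.802/√(179/2) = 0.2961.

d ≈ 0.296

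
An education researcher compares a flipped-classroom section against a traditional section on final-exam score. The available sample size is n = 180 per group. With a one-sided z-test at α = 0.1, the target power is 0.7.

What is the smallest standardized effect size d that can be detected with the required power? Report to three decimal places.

d ≈ 0.190

Need Φ(δ − 1.282) = 0.7, so δ = 1.282 + 0.524 = 1.806.
δ = d·√(n/2) ⇒ d = δ/√(n/2) = 1.806/√(180/2) = 0.1904.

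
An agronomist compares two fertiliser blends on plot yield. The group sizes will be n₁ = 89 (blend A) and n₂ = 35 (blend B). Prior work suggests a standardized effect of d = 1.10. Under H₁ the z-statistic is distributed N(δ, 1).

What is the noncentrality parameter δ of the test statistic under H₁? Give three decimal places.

δ = d / √(1/n₁ + 1/n₂) = 1.10 / √(1/89 + 1/35) = 5.5133

δ ≈ 5.513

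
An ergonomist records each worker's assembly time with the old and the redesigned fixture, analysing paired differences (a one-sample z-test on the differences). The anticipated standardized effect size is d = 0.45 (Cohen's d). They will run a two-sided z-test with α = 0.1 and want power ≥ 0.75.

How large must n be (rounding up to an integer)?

For power 0.75 need Φ(δ − z_{0.05}) = 0.75, so δ = z_{0.05} + z_{0.25} = 1.645 + 0.674 = 2.319.
(Ignoring the negligible lower-tail rejection probability gives the usual closed-form inversion.)
δ = d·√n ⇒ n = (δ/d)² = (2.319 / 0.45)² = 26.56.
Round up to the next whole unit.

n = 27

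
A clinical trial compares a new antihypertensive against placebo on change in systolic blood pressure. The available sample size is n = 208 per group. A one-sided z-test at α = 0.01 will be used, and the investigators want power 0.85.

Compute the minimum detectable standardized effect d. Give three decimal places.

Need Φ(δ − 2.326) = 0.85, so δ = 2.326 + 1.036 = 3.363.
δ = d·√(n/2) ⇒ d = δ/√(n/2) = 3.363/√(208/2) = 0.3297.

d ≈ 0.330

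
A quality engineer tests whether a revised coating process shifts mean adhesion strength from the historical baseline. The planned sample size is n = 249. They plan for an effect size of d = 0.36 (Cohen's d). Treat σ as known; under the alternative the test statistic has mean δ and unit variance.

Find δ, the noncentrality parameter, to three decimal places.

δ = d·√n = 0.36 × √249 = 5.6807

δ ≈ 5.681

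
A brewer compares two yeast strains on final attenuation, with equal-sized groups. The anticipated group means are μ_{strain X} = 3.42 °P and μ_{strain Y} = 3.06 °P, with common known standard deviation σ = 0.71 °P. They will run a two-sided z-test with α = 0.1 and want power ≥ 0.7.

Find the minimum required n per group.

Standardized effect: d = |μ_{strain X} − μ_{strain Y}| / σ = |3.42 − 3.06| / 0.71 = 0.5070
Set Φ(δ − 1.645) = 0.7; then δ − 1.645 = Φ⁻¹(0.7) = 0.524, giving δ = 2.169.
(Ignoring the negligible lower-tail rejection probability gives the usual closed-form inversion.)
δ = d·√(n/2) ⇒ n = 2(δ/d)² = 2 × (2.169 / 0.5070)² = 36.61.
Rounding up, n = 37 per group.

n = 37 per group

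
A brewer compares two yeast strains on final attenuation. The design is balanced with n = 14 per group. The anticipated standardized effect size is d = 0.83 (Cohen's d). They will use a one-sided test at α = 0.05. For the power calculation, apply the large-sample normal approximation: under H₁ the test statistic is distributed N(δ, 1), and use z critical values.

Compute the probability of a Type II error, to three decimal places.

β ≈ 0.291

Noncentrality parameter: δ = d·√(n/2) = 0.83 × √(14/2) = 2.1960
Critical value for a one-sided test at α = 0.05: z_α = 1.645.
Power = Φ(δ − 1.645) = Φ(0.551) = 0.7092.
Type II error: β = 1 − power = 1 − 0.7092 = 0.2908.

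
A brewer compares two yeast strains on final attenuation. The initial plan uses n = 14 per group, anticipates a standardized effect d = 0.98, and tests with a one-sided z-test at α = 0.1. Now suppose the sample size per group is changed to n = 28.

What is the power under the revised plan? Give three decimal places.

With n = 28 per group: δ = d·√(n/2) = 0.98 × √(28/2) = 3.6668. Critical value z_{0.1} = 1.282.
Revised power = P(Z > 1.282 − δ) = Φ(2.385) = 0.9915.

Power ≈ 0.991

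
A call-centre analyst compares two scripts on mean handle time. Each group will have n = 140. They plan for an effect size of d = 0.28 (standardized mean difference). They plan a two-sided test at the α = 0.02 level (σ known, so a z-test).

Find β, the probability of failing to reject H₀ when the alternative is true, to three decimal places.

Noncentrality parameter: δ = d·√(n/2) = 0.28 × √(140/2) = 2.3426
Critical value for a two-sided test at α = 0.02: z_{α/2} = 2.326.
Power = Φ(δ − 2.326) + Φ(−δ − 2.326) = Φ(0.016) + Φ(-4.669) = 0.5065 + 0.0000 = 0.5065.
Type II error: β = 1 − power = 1 − 0.5065 = 0.4935.

β ≈ 0.493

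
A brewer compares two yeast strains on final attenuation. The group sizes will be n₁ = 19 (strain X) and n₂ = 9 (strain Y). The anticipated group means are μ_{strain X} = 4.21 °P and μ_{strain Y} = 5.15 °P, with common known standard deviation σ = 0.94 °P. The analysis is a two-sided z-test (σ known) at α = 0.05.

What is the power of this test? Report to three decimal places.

Power ≈ 0.695

Standardized effect: d = |μ_{strain X} − μ_{strain Y}| / σ = |4.21 − 5.15| / 0.94 = 1.0000
Noncentrality parameter: δ = d / √(1/n₁ + 1/n₂) = 1.0000 / √(1/19 + 1/9) = 2.4713
Critical value for a two-sided test at α = 0.05: z_{α/2} = 1.960.
Power = Φ(δ − 1.960) + Φ(−δ − 1.960) = Φ(0.511) + Φ(-4.431) = 0.6954 + 0.0000 = 0.6954.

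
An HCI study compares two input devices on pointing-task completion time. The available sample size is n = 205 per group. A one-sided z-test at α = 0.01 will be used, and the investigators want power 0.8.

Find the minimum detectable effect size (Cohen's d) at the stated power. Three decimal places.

Need Φ(δ − 2.326) = 0.8, so δ = 2.326 + 0.842 = 3.168.
δ = d·√(n/2) ⇒ d = δ/√(n/2) = 3.168/√(205/2) = 0.3129.

d ≈ 0.313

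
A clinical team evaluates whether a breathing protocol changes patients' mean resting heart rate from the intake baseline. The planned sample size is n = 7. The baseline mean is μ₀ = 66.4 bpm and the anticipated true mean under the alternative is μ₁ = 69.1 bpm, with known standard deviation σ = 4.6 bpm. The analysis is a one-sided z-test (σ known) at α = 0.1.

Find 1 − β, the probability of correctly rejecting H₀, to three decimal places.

Power ≈ 0.607

Standardized effect: d = |μ₁ − μ₀| / σ = |69.1 − 66.4| / 4.6 = 0.5870
Noncentrality parameter: δ = d·√n = 0.5870 × √7 = 1.5529
One-sided α = 0.1 → critical value z_{0.1} = 1.282.
Power = P(Z > 1.282 − δ) = Φ(0.271) = 0.6070.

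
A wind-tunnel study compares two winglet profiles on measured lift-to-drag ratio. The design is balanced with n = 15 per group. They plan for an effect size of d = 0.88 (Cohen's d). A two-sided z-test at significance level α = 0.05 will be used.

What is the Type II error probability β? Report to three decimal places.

β ≈ 0.326

Noncentrality parameter: δ = d·√(n/2) = 0.88 × √(15/2) = 2.4100
Two-sided α = 0.05 → critical value z_{0.025} = 1.960.
Power = Φ(δ − 1.960) + Φ(−δ − 1.960) = Φ(0.450) + Φ(-4.370) = 0.6737 + 0.0000 = 0.6737.
Type II error: β = 1 − power = 1 − 0.6737 = 0.3263.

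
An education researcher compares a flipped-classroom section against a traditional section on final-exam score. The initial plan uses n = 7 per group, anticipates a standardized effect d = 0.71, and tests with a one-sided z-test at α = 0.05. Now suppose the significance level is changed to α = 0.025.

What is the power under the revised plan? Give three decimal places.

Power ≈ 0.264

δ = d·√(n/2) = 0.71 × √(7/2) = 1.3283 (unchanged). New critical value: z_{0.025} = 1.960.
Revised power = P(Z > 1.960 − δ) = Φ(-0.632) = 0.2638.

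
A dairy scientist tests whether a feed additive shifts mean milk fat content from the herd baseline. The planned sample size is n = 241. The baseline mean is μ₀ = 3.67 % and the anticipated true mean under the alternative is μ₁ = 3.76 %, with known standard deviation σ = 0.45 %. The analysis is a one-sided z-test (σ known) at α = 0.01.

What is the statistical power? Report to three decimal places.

Standardized effect: d = |μ₁ − μ₀| / σ = |3.76 − 3.67| / 0.45 = 0.2000
Noncentrality parameter: δ = d·√n = 0.2000 × √241 = 3.1048
Critical value for a one-sided test at α = 0.01: z_α = 2.326.
Power = Φ(δ − 2.326) = Φ(0.778) = 0.7819.

Power ≈ 0.782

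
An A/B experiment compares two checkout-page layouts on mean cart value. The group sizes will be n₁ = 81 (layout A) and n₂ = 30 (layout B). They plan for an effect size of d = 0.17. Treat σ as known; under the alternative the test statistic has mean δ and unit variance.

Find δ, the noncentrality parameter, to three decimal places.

The noncentrality parameter scales effect size by the design's sample-size factor: δ = d / √(1/n₁ + 1/n₂) = 0.17 / √(1/81 + 1/30) = 0.7954

δ ≈ 0.795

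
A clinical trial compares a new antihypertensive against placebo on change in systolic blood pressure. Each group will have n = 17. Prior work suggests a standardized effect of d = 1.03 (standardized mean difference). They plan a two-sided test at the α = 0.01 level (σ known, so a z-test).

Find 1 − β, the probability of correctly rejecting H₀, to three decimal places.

Power ≈ 0.665

Noncentrality parameter: δ = d·√(n/2) = 1.03 × √(17/2) = 3.0029
Critical value for a two-sided test at α = 0.01: z_{α/2} = 2.576.
Power = Φ(δ − 2.576) + Φ(−δ − 2.576) = Φ(0.427) + Φ(-5.579) = 0.6654 + 0.0000 = 0.6654.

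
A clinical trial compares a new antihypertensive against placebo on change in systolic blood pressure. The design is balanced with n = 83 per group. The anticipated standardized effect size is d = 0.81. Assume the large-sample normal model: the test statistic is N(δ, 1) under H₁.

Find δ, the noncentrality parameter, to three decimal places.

δ = d·√(n/2) = 0.81 × √(83/2) = 5.2181

δ ≈ 5.218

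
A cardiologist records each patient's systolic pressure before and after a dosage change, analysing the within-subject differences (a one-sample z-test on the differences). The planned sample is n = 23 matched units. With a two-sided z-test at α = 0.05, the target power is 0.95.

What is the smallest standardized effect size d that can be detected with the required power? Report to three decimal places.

Required noncentrality: δ = z_{0.025} + z_{0.05} = 1.960 + 1.645 = 3.605.
(The second rejection-region term Φ(−δ − z_{α/2}) is negligible and dropped.)
δ = d·√n ⇒ d = δ/√n = 3.605/√23 = 0.7517.

d ≈ 0.752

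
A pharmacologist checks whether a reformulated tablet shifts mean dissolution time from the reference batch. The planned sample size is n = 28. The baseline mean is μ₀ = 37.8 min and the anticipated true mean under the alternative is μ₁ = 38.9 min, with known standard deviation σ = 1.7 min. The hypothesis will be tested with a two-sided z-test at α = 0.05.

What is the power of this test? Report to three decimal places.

Standardized effect: d = |μ₁ − μ₀| / σ = |38.9 − 37.8| / 1.7 = 0.6471
Noncentrality parameter: δ = d·√n = 0.6471 × √28 = 3.4239
Critical value for a two-sided test at α = 0.05: z_{α/2} = 1.960.
Power = Φ(δ − 1.960) + Φ(−δ − 1.960) = Φ(1.464) + Φ(-5.384) = 0.9284 + 0.0000 = 0.9284.

Power ≈ 0.928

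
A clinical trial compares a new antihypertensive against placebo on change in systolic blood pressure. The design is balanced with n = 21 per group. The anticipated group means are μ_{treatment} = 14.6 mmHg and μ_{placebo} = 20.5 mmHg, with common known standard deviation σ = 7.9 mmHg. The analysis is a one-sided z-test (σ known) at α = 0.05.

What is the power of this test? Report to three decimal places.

Power ≈ 0.781

Standardized effect: d = |μ_{treatment} − μ_{placebo}| / σ = |14.6 − 20.5| / 7.9 = 0.7468
Noncentrality parameter: δ = d·√(n/2) = 0.7468 × √(21/2) = 2.4200
One-sided α = 0.05 → critical value z_{0.05} = 1.645.
Power = P(Z > 1.645 − δ) = Φ(0.775) = 0.7809.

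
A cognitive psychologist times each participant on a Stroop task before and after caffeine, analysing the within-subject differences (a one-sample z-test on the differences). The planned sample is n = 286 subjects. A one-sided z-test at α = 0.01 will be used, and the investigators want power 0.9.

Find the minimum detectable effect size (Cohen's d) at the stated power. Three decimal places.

d ≈ 0.213

Need Φ(δ − 2.326) = 0.9, so δ = 2.326 + 1.282 = 3.608.
δ = d·√n ⇒ d = δ/√n = 3.608/√286 = 0.2133.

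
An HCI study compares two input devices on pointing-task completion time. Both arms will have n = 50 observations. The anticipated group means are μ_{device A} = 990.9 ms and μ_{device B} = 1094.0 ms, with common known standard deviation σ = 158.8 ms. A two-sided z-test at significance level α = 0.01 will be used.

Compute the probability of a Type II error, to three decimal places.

Standardized effect: d = |μ_{device A} − μ_{device B}| / σ = |990.9 − 1094.0| / 158.8 = 0.6492
Noncentrality parameter: δ = d·√(n/2) = 0.6492 × √(50/2) = 3.2462
Critical value for a two-sided test at α = 0.01: z_{α/2} = 2.576.
Power = Φ(δ − 2.576) + Φ(−δ − 2.576) = Φ(0.670) + Φ(-5.822) = 0.7487 + 0.0000 = 0.7487.
Type II error: β = 1 − power = 1 − 0.7487 = 0.2513.

β ≈ 0.251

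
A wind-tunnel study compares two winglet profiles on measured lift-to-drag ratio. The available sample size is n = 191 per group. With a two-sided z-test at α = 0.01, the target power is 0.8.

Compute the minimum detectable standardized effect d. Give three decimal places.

Required noncentrality: δ = z_{0.005} + z_{0.20} = 2.576 + 0.842 = 3.417.
(Lower-tail contribution to power is negligible for δ > 0.)
δ = d·√(n/2) ⇒ d = δ/√(n/2) = 3.417/√(191/2) = 0.3497.

d ≈ 0.350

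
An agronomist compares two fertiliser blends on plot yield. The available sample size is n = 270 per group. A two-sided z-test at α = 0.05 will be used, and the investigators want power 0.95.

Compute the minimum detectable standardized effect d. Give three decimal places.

d ≈ 0.310

Required noncentrality: δ = z_{0.025} + z_{0.05} = 1.960 + 1.645 = 3.605.
(Lower-tail contribution to power is negligible for δ > 0.)
δ = d·√(n/2) ⇒ d = δ/√(n/2) = 3.605/√(270/2) = 0.3103.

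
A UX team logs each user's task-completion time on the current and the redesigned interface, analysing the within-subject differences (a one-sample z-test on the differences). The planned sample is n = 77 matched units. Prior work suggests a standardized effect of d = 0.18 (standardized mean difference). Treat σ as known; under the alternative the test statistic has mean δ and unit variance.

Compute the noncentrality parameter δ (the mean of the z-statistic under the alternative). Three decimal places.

δ ≈ 1.579

δ = d·√n = 0.18 × √77 = 1.5795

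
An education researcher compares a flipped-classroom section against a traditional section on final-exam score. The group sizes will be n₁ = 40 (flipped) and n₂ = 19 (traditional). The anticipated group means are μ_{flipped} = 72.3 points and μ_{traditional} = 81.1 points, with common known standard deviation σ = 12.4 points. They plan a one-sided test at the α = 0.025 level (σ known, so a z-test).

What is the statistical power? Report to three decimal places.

Power ≈ 0.721

Standardized effect: d = |μ_{flipped} − μ_{traditional}| / σ = |72.3 − 81.1| / 12.4 = 0.7097
Noncentrality parameter: δ = d / √(1/n₁ + 1/n₂) = 0.7097 / √(1/40 + 1/19) = 2.5471
Critical value for a one-sided test at α = 0.025: z_α = 1.960.
Power = Φ(δ − 1.960) = Φ(0.587) = 0.7214.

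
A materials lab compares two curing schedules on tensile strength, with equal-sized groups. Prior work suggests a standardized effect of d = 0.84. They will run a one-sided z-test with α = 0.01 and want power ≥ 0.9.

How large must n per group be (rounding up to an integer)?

Set Φ(δ − 2.326) = 0.9; then δ − 2.326 = Φ⁻¹(0.9) = 1.282, giving δ = 3.608.
δ = d·√(n/2) ⇒ n = 2(δ/d)² = 2 × (3.608 / 0.84)² = 36.90.
Round up to the next whole unit.

n = 37 per group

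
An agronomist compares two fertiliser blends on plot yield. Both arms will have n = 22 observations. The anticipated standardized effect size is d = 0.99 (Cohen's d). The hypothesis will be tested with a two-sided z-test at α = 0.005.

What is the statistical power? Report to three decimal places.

Noncentrality parameter: δ = d·√(n/2) = 0.99 × √(22/2) = 3.2835
Two-sided α = 0.005 → critical value z_{0.0025} = 2.807.
Power = Φ(δ − 2.807) + Φ(−δ − 2.807) = Φ(0.476) + Φ(-6.090) = 0.6831 + 0.0000 = 0.6831.

Power ≈ 0.683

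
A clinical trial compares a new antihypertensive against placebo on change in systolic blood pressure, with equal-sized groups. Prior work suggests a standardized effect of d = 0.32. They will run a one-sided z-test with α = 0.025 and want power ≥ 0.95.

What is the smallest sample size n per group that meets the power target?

n = 254 per group

Set Φ(δ − 1.960) = 0.95; then δ − 1.960 = Φ⁻¹(0.95) = 1.645, giving δ = 3.605.
δ = d·√(n/2) ⇒ n = 2(δ/d)² = 2 × (3.605 / 0.32)² = 253.80.
Rounding up, n = 254 per group.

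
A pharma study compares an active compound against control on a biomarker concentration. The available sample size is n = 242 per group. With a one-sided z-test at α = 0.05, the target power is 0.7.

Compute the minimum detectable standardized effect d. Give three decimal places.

Required noncentrality: δ = z_{0.05} + z_{0.30} = 1.645 + 0.524 = 2.169.
δ = d·√(n/2) ⇒ d = δ/√(n/2) = 2.169/√(242/2) = 0.1972.

d ≈ 0.197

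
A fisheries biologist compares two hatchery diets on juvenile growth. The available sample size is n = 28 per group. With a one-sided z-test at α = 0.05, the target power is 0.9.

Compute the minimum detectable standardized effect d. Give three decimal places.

Required noncentrality: δ = z_{0.05} + z_{0.10} = 1.645 + 1.282 = 2.926.
δ = d·√(n/2) ⇒ d = δ/√(n/2) = 2.926/√(28/2) = 0.7821.

d ≈ 0.782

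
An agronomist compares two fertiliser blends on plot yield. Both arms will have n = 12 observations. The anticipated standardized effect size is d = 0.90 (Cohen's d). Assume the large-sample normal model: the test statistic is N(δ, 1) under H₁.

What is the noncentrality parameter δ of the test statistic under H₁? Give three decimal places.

δ = d·√(n/2) = 0.90 × √(12/2) = 2.2045

δ ≈ 2.205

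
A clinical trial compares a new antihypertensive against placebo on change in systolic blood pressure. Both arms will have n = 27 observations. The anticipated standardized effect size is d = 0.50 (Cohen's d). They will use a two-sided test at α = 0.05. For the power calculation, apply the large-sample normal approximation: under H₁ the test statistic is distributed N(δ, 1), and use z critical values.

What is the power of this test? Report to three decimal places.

Noncentrality parameter: δ = d·√(n/2) = 0.50 × √(27/2) = 1.8371
Two-sided α = 0.05 → critical value z_{0.025} = 1.960.
Power = Φ(δ − 1.960) + Φ(−δ − 1.960) = Φ(-0.123) + Φ(-3.797) = 0.4511 + 0.0001 = 0.4512.

Power ≈ 0.451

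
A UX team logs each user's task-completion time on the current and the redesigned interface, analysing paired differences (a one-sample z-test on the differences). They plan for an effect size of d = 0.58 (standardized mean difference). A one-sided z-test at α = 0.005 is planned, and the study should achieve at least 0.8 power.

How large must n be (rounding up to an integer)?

For power 0.8 need Φ(δ − z_{0.005}) = 0.8, so δ = z_{0.005} + z_{0.20} = 2.576 + 0.842 = 3.417.
δ = d·√n ⇒ n = (δ/d)² = (3.417 / 0.58)² = 34.72.
Round up to the next whole unit.

n = 35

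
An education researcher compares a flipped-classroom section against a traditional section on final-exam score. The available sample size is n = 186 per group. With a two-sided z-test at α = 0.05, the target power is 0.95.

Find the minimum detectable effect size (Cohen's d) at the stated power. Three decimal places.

Required noncentrality: δ = z_{0.025} + z_{0.05} = 1.960 + 1.645 = 3.605.
(The second rejection-region term Φ(−δ − z_{α/2}) is negligible and dropped.)
δ = d·√(n/2) ⇒ d = δ/√(n/2) = 3.605/√(186/2) = 0.3738.

d ≈ 0.374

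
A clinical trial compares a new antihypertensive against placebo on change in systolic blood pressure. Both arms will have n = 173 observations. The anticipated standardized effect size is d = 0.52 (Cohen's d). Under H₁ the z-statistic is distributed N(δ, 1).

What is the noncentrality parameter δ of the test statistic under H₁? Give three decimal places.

The noncentrality parameter scales effect size by the design's sample-size factor: δ = d·√(n/2) = 0.52 × √(173/2) = 4.8363

δ ≈ 4.836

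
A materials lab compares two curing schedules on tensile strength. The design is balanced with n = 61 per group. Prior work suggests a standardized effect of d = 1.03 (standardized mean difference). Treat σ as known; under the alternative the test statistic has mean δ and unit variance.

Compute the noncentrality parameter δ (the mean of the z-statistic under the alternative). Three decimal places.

The noncentrality parameter scales effect size by the design's sample-size factor: δ = d·√(n/2) = 1.03 × √(61/2) = 5.6884

δ ≈ 5.688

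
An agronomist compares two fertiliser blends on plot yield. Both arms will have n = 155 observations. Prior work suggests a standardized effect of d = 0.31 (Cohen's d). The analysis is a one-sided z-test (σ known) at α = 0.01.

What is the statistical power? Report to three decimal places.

Noncentrality parameter: δ = d·√(n/2) = 0.31 × √(155/2) = 2.7291
Critical value for a one-sided test at α = 0.01: z_α = 2.326.
Power = P(Z > 2.326 − δ) = Φ(0.403) = 0.6564.

Power ≈ 0.656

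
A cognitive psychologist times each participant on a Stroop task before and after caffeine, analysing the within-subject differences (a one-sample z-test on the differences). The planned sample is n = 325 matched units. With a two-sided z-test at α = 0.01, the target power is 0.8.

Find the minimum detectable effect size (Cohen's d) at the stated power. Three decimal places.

Required noncentrality: δ = z_{0.005} + z_{0.20} = 2.576 + 0.842 = 3.417.
(Lower-tail contribution to power is negligible for δ > 0.)
δ = d·√n ⇒ d = δ/√n = 3.417/√325 = 0.1896.

d ≈ 0.190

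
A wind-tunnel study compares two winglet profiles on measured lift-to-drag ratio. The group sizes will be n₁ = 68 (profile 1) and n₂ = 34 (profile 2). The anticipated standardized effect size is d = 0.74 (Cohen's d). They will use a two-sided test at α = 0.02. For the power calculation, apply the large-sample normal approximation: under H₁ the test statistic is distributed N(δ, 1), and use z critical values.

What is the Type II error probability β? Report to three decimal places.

β ≈ 0.116

Noncentrality parameter: δ = d / √(1/n₁ + 1/n₂) = 0.74 / √(1/68 + 1/34) = 3.5231
Critical value for a two-sided test at α = 0.02: z_{α/2} = 2.326.
Power = Φ(δ − 2.326) + Φ(−δ − 2.326) = Φ(1.197) + Φ(-5.849) = 0.8843 + 0.0000 = 0.8843.
Type II error: β = 1 − power = 1 − 0.8843 = 0.1157.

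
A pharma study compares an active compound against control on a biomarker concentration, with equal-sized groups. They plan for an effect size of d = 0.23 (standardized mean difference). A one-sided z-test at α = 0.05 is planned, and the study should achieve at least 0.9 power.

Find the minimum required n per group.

n = 324 per group

For power 0.9 need Φ(δ − z_{0.05}) = 0.9, so δ = z_{0.05} + z_{0.10} = 1.645 + 1.282 = 2.926.
δ = d·√(n/2) ⇒ n = 2(δ/d)² = 2 × (2.926 / 0.23)² = 323.77.
Round up to the next whole unit.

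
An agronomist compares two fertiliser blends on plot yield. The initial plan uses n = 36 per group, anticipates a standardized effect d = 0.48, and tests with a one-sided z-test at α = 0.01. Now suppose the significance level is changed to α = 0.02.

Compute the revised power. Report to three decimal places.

Power ≈ 0.493

δ = d·√(n/2) = 0.48 × √(36/2) = 2.0365 (unchanged). New critical value: z_{0.02} = 2.054.
Revised power = Φ(δ − 2.054) = Φ(-0.017) = 0.4931.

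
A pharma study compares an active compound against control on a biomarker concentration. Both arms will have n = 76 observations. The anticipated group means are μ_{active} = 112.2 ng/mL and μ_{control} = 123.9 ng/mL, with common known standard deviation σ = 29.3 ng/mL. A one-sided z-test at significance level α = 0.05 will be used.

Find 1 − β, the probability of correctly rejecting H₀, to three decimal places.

Power ≈ 0.793

Standardized effect: d = |μ_{active} − μ_{control}| / σ = |112.2 − 123.9| / 29.3 = 0.3993
Noncentrality parameter: λ = d·√(n/2) = 0.3993 × √(76/2) = 2.4616
One-sided α = 0.05 → critical value z_{0.05} = 1.645.
Power = Φ(λ − 1.645) = Φ(0.817) = 0.7930.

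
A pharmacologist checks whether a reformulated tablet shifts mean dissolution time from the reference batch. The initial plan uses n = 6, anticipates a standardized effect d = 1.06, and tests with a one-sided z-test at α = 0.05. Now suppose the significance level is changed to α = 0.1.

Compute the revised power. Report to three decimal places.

Power ≈ 0.906

δ = d·√n = 1.06 × √6 = 2.5965 (unchanged). New critical value: z_{0.1} = 1.282.
Revised power = P(Z > 1.282 − δ) = Φ(1.315) = 0.9057.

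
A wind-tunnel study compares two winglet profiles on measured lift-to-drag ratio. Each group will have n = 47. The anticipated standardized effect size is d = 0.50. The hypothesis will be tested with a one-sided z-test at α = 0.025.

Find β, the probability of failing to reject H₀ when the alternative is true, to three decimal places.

Noncentrality parameter: δ = d·√(n/2) = 0.50 × √(47/2) = 2.4238
One-sided α = 0.025 → critical value z_{0.025} = 1.960.
Power = P(Z > 1.960 − δ) = Φ(0.464) = 0.6786.
Type II error: β = 1 − power = 1 − 0.6786 = 0.3214.

β ≈ 0.321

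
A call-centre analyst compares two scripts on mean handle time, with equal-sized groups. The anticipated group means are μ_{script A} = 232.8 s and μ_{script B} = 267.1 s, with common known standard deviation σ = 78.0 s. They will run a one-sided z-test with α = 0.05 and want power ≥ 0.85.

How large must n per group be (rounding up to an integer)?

Standardized effect: d = |μ_{script A} − μ_{script B}| / σ = |232.8 − 267.1| / 78.0 = 0.4397
For power 0.85 need Φ(δ − z_{0.05}) = 0.85, so δ = z_{0.05} + z_{0.15} = 1.645 + 1.036 = 2.681.
δ = d·√(n/2) ⇒ n = 2(δ/d)² = 2 × (2.681 / 0.4397)² = 74.36.
Round up to the next whole unit.

n = 75 per group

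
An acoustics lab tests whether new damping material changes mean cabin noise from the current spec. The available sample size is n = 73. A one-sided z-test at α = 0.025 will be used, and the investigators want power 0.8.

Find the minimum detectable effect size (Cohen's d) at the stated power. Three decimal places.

d ≈ 0.328

Required noncentrality: δ = z_{0.025} + z_{0.20} = 1.960 + 0.842 = 2.802.
δ = d·√n ⇒ d = δ/√n = 2.802/√73 = 0.3279.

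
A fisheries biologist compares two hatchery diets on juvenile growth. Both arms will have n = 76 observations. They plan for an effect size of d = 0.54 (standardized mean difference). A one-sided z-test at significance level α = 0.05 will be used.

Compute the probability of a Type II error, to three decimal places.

β ≈ 0.046

Noncentrality parameter: δ = d·√(n/2) = 0.54 × √(76/2) = 3.3288
One-sided α = 0.05 → critical value z_{0.05} = 1.645.
Power = P(Z > 1.645 − δ) = Φ(1.684) = 0.9539.
Type II error: β = 1 − power = 1 − 0.9539 = 0.0461.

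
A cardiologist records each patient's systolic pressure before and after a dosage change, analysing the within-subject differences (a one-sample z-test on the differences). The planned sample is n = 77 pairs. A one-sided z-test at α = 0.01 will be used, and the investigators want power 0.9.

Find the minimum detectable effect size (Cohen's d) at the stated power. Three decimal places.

Required noncentrality: δ = z_{0.01} + z_{0.10} = 2.326 + 1.282 = 3.608.
δ = d·√n ⇒ d = δ/√n = 3.608/√77 = 0.4112.

d ≈ 0.411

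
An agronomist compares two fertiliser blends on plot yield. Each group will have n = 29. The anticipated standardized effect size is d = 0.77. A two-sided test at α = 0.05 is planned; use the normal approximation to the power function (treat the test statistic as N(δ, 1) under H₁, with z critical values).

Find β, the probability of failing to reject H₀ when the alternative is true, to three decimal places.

Noncentrality parameter: δ = d·√(n/2) = 0.77 × √(29/2) = 2.9321
Critical value for a two-sided test at α = 0.05: z_{α/2} = 1.960.
Power = Φ(δ − 1.960) + Φ(−δ − 1.960) = Φ(0.972) + Φ(-4.892) = 0.8345 + 0.0000 = 0.8345.
Type II error: β = 1 − power = 1 − 0.8345 = 0.1655.

β ≈ 0.165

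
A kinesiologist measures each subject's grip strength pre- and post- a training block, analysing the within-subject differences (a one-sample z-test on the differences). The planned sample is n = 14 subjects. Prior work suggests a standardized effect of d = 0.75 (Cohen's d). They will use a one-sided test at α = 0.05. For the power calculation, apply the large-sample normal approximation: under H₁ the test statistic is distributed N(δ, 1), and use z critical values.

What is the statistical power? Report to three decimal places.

Noncentrality parameter: δ = d·√n = 0.75 × √14 = 2.8062
Critical value for a one-sided test at α = 0.05: z_α = 1.645.
Power = P(Z > 1.645 − δ) = Φ(1.161) = 0.8773.

Power ≈ 0.877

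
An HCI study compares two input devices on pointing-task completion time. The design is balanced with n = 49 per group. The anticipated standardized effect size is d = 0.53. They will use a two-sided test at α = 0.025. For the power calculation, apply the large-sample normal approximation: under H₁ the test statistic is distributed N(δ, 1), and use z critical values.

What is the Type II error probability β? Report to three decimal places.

β ≈ 0.351

Noncentrality parameter: δ = d·√(n/2) = 0.53 × √(49/2) = 2.6234
Critical value for a two-sided test at α = 0.025: z_{α/2} = 2.241.
Power = Φ(δ − 2.241) + Φ(−δ − 2.241) = Φ(0.382) + Φ(-4.865) = 0.6488 + 0.0000 = 0.6488.
Type II error: β = 1 − power = 1 − 0.6488 = 0.3512.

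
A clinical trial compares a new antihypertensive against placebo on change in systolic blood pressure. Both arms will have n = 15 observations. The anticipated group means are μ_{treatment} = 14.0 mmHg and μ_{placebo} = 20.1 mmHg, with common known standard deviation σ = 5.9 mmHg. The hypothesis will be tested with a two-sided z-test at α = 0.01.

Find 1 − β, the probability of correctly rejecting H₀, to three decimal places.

Power ≈ 0.601

Standardized effect: d = |μ_{treatment} − μ_{placebo}| / σ = |14.0 − 20.1| / 5.9 = 1.0339
Noncentrality parameter: λ = d·√(n/2) = 1.0339 × √(15/2) = 2.8314
Critical value for a two-sided test at α = 0.01: z_{α/2} = 2.576.
Power = Φ(λ − 2.576) + Φ(−λ − 2.576) = Φ(0.256) + Φ(-5.407) = 0.6009 + 0.0000 = 0.6009.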